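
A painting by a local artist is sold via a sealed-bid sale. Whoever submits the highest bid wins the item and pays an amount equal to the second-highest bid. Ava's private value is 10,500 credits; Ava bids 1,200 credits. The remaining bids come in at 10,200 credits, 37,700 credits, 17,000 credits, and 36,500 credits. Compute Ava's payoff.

Highest competing bid: 37,700 credits.
Ava's bid 1,200 credits is not the highest, so Ava loses, pays nothing, and earns zero payoff.

Payoff = 0 credits.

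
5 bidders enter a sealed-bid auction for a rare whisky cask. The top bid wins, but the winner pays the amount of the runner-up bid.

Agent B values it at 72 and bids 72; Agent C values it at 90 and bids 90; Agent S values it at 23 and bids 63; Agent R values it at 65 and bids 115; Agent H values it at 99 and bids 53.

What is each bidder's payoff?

Payoffs: Agent B 0, Agent C 0, Agent S 0, Agent R -25, Agent H 0.

Ranking the bids: Agent R 115 > Agent C 90 > Agent B 72 > Agent S 63 > Agent H 53.
Agent R has the top bid and wins; the price is the second-highest bid, 90.
Agent R's payoff = 65 − 90 = -25. All other bidders lose, so their payoff is 0.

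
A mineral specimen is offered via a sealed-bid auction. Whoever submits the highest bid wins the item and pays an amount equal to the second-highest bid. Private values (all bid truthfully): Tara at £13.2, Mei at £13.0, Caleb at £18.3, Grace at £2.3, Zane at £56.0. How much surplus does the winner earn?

Bids in descending order: Zane £56.0; Caleb £18.3; Tara £13.2; Mei £13.0; Grace £2.3.
Zane wins with the top bid and pays the second-highest, £18.3.
Surplus = £56.0 − £18.3 = £37.7.

Surplus = £37.7.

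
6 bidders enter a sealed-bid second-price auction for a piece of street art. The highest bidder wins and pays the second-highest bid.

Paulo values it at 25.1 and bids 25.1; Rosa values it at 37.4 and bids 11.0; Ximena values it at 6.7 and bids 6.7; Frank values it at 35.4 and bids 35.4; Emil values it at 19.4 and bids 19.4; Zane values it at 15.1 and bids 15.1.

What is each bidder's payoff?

Paulo 0.0, Rosa 0.0, Ximena 0.0, Frank 10.3, Emil 0.0, Zane 0.0.

Ranking the bids: Frank 35.4; Paulo 25.1; Emil 19.4; Zane 15.1; Rosa 11.0; Ximena 6.7.
Frank has the top bid and wins; the price is the second-highest bid, 25.1.
Frank's payoff = 35.4 − 25.1 = 10.3. All other bidders lose, so their payoff is 0.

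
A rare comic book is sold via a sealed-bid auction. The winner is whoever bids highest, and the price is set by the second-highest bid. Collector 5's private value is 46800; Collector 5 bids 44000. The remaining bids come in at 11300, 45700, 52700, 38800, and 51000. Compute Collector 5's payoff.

Highest competing bid: 52700.
Collector 5's bid 44000 is not the highest, so Collector 5 loses, pays nothing, and earns zero payoff.

Payoff = 0.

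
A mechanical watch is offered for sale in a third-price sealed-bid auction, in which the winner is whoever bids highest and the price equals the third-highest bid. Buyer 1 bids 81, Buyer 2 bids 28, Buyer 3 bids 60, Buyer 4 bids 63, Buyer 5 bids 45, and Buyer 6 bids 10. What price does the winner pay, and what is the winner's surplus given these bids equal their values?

Price 60; surplus 21.

Ranking the bids: Buyer 1 81; Buyer 4 63; Buyer 3 60; Buyer 5 45; Buyer 2 28; Buyer 6 10.
Buyer 1 is the highest bidder, so Buyer 1 wins.
Under the third-price rule, the price is the third-highest bid: 60.
Surplus = 81 − 60 = 21.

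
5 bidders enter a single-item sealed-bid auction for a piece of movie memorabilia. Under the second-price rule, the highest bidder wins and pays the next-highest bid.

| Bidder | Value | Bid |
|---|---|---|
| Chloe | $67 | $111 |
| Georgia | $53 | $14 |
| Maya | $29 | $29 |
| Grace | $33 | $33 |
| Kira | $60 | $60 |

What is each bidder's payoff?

Ordered from highest: Chloe $111 > Kira $60 > Grace $33 > Maya $29 > Georgia $14.
Chloe has the top bid and wins; the price is the second-highest bid, $60.
Chloe's payoff = $67 − $60 = $7. All other bidders lose, so their payoff is 0.

Payoffs: Chloe $7, Georgia $0, Maya $0, Grace $0, Kira $0.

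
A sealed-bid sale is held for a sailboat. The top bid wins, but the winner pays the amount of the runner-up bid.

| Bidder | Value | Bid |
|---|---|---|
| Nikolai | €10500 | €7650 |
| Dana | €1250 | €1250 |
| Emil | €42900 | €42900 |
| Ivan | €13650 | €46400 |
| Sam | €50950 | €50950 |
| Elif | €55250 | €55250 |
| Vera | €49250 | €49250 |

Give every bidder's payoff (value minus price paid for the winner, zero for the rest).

Nikolai €0, Dana €0, Emil €0, Ivan €0, Sam €0, Elif €4300, Vera €0.

Ordered from highest: Elif €55250 > Sam €50950 > Vera €49250 > Ivan €46400 > Emil €42900 > Nikolai €7650 > Dana €1250.
Elif has the top bid and wins; the price is the second-highest bid, €50950.
Elif's payoff = €55250 − €50950 = €4300. All other bidders lose, so their payoff is 0.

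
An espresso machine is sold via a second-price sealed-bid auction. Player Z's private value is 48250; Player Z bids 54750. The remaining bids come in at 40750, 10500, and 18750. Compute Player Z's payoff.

Highest competing bid: 40750.
Player Z's bid 54750 is the highest overall, so Player Z wins and pays the second-highest bid, 40750.
Payoff = value − price = 48250 − 40750 = 7500.

Payoff = 7500.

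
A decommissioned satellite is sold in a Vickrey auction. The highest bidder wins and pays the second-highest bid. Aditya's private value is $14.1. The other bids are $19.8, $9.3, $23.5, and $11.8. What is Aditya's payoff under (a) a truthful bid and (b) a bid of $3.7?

(a) $0.0  (b) $0.0

The highest competing bid is $23.5.
Bidding truthfully at $14.1: the top bid is $23.5 (a rival), so Aditya loses. Payoff = $0.0.
Bidding $3.7: the top bid is $23.5 (a rival), so Aditya loses. Payoff = $0.0.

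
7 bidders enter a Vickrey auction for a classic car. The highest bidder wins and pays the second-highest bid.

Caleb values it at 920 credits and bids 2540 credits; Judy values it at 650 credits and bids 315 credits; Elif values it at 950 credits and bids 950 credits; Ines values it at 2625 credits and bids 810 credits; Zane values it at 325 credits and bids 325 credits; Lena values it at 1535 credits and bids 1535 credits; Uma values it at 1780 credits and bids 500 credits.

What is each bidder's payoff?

Caleb -615 credits, Judy 0 credits, Elif 0 credits, Ines 0 credits, Zane 0 credits, Lena 0 credits, Uma 0 credits.

Sorted high to low: Caleb 2540 credits; Lena 1535 credits; Elif 950 credits; Ines 810 credits; Uma 500 credits; Zane 325 credits; Judy 315 credits.
Caleb has the top bid and wins; the price is the second-highest bid, 1535 credits.
Caleb's payoff = 920 credits − 1535 credits = -615 credits. All other bidders lose, so their payoff is 0.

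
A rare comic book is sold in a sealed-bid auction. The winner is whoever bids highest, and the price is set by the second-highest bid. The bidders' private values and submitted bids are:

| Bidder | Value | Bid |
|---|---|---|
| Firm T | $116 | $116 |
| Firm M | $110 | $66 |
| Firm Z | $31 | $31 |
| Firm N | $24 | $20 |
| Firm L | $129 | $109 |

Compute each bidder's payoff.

Sorted high to low: Firm T $116, then Firm L $109, then Firm M $66, then Firm Z $31, then Firm N $20.
Firm T has the top bid and wins; the price is the second-highest bid, $109.
Firm T's payoff = $116 − $109 = $7. All other bidders lose, so their payoff is 0.

Payoffs: Firm T $7, Firm M $0, Firm Z $0, Firm N $0, Firm L $0.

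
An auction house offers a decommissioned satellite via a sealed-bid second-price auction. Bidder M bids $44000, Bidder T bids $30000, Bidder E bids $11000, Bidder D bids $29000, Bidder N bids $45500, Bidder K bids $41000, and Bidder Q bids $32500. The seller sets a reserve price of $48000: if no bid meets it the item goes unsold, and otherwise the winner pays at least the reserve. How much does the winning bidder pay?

Sorted high to low: Bidder N $45500 > Bidder M $44000 > Bidder K $41000 > Bidder Q $32500 > Bidder T $30000 > Bidder D $29000 > Bidder E $11000.
The top bid $45500 is below the reserve $48000, so the item goes unsold and nothing is paid.

unsold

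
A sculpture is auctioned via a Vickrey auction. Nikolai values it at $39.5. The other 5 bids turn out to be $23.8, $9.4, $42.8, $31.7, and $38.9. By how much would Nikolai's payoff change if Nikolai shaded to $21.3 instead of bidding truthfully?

Payoff change: $0.0.

The highest competing bid is $42.8.
Bidding truthfully at $39.5: the top bid is $42.8 (a rival), so Nikolai loses. Payoff = $0.0.
Bidding $21.3: the top bid is $42.8 (a rival), so Nikolai loses. Payoff = $0.0.
Change = $0.0 − $0.0 = $0.0.
The bid only affects whether you win, not the price — here both bids land on the same side of the top rival bid, so the deviation is payoff-neutral.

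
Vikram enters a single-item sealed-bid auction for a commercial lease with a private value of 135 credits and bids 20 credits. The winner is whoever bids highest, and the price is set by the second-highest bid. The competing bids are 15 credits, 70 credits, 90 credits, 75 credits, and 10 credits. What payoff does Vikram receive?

Highest competing bid: 90 credits.
Vikram's bid 20 credits is not the highest, so Vikram loses, pays nothing, and earns zero payoff.

Vikram's payoff: 0 credits.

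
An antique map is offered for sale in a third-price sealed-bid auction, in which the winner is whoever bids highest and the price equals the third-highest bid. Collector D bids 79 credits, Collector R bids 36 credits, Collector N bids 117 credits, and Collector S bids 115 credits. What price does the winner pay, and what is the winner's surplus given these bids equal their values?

Ranking the bids: Collector N 117 credits > Collector S 115 credits > Collector D 79 credits > Collector R 36 credits.
Collector N is the highest bidder, so Collector N wins.
Under the third-price rule, the price is the third-highest bid: 79 credits.
Surplus = 117 credits − 79 credits = 38 credits.

The winner pays 79 credits for a surplus of 38 credits.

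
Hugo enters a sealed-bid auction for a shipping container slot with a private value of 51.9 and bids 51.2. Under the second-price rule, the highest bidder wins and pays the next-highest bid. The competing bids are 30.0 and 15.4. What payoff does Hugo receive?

Hugo's payoff: 21.9.

Highest competing bid: 30.0.
Hugo's bid 51.2 is the highest overall, so Hugo wins and pays the second-highest bid, 30.0.
Payoff = value − price = 51.9 − 30.0 = 21.9.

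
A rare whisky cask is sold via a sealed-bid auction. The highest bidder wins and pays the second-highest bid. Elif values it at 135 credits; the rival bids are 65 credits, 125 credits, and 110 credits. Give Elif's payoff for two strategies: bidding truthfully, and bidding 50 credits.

The highest competing bid is 125 credits.
Bidding truthfully at 135 credits: Elif has the top bid, wins, and pays the second-highest bid 125 credits. Payoff = 135 credits − 125 credits = 10 credits.
Bidding 50 credits: the top bid is 125 credits (a rival), so Elif loses. Payoff = 0 credits.

(a) 10 credits  (b) 0 credits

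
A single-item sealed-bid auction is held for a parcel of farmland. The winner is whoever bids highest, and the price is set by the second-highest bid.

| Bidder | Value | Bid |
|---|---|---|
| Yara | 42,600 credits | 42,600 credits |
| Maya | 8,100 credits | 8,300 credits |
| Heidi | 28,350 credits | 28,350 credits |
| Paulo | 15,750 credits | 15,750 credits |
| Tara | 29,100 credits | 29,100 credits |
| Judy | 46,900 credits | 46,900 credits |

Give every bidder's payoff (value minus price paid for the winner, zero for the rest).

Ordered from highest: Judy 46,900 credits; Yara 42,600 credits; Tara 29,100 credits; Heidi 28,350 credits; Paulo 15,750 credits; Maya 8,300 credits.
Judy has the top bid and wins; the price is the second-highest bid, 42,600 credits.
Judy's payoff = 46,900 credits − 42,600 credits = 4,300 credits. All other bidders lose, so their payoff is 0.

Yara 0 credits, Maya 0 credits, Heidi 0 credits, Paulo 0 credits, Tara 0 credits, Judy 4,300 credits.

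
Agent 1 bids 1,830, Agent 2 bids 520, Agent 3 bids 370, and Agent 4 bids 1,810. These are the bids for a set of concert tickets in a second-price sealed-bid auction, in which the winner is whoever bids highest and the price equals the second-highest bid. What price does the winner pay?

1,810

Ranking the bids: Agent 1 1,830, then Agent 4 1,810, then Agent 2 520, then Agent 3 370.
Agent 1 is the highest bidder, so Agent 1 wins.
Under the second-price rule, the price is the second-highest bid: 1,810.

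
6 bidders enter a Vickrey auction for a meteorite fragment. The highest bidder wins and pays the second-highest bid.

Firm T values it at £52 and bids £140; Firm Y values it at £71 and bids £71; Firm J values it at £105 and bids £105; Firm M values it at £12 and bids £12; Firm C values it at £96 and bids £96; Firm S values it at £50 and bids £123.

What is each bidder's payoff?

Firm T -£71, Firm Y £0, Firm J £0, Firm M £0, Firm C £0, Firm S £0.

Sorted high to low: Firm T £140, then Firm S £123, then Firm J £105, then Firm C £96, then Firm Y £71, then Firm M £12.
Firm T has the top bid and wins; the price is the second-highest bid, £123.
Firm T's payoff = £52 − £123 = -£71. All other bidders lose, so their payoff is 0.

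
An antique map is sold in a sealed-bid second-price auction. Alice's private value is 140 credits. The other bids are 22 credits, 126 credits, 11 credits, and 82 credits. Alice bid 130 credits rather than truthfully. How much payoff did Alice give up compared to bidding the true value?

Payoff forgone: 0 credits.

The highest competing bid is 126 credits.
Bidding truthfully at 140 credits: Alice has the top bid, wins, and pays the second-highest bid 126 credits. Payoff = 140 credits − 126 credits = 14 credits.
Bidding 130 credits: Alice has the top bid, wins, and pays the second-highest bid 126 credits. Payoff = 140 credits − 126 credits = 14 credits.
Regret = truthful payoff − actual payoff = 14 credits − 14 credits = 0 credits.
The bid only affects whether you win, not the price — here both bids land on the same side of the top rival bid, so the deviation is payoff-neutral.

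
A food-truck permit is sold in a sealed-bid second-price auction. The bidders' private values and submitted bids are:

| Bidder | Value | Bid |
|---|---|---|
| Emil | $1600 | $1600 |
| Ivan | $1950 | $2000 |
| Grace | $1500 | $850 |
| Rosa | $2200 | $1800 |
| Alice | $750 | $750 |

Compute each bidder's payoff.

Emil $0, Ivan $150, Grace $0, Rosa $0, Alice $0.

Sorted high to low: Ivan $2000; Rosa $1800; Emil $1600; Grace $850; Alice $750.
Ivan has the top bid and wins; the price is the second-highest bid, $1800.
Ivan's payoff = $1950 − $1800 = $150. All other bidders lose, so their payoff is 0.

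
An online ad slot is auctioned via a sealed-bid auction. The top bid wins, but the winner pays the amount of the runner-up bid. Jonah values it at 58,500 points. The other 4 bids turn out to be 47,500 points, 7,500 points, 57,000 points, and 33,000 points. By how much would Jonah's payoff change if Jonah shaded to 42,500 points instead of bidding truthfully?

-1,500 points

The highest competing bid is 57,000 points.
Bidding truthfully at 58,500 points: Jonah has the top bid, wins, and pays the second-highest bid 57,000 points. Payoff = 58,500 points − 57,000 points = 1,500 points.
Bidding 42,500 points: the top bid is 57,000 points (a rival), so Jonah loses. Payoff = 0 points.
Change = 0 points − 1,500 points = -1,500 points.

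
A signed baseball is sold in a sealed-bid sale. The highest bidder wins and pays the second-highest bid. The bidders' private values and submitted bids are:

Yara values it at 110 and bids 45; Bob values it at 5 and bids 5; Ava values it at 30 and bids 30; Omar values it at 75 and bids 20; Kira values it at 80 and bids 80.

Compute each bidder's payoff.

Yara 0, Bob 0, Ava 0, Omar 0, Kira 35.

Bids in descending order: Kira 80, then Yara 45, then Ava 30, then Omar 20, then Bob 5.
Kira has the top bid and wins; the price is the second-highest bid, 45.
Kira's payoff = 80 − 45 = 35. All other bidders lose, so their payoff is 0.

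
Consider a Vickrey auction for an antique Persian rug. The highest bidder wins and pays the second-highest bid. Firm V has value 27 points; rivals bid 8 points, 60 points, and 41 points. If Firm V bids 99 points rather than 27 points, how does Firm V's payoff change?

The highest competing bid is 60 points.
Bidding truthfully at 27 points: the top bid is 60 points (a rival), so Firm V loses. Payoff = 0 points.
Bidding 99 points: Firm V has the top bid, wins, and pays the second-highest bid 60 points. Payoff = 27 points − 60 points = -33 points.
Change = -33 points − 0 points = -33 points.
This is the dominant-strategy logic: truthful bidding weakly beats any alternative.

Change in payoff: -33 points.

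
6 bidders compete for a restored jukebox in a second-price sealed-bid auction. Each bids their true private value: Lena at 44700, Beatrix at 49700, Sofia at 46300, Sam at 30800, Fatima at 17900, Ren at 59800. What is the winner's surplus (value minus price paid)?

Surplus = 10100.

Ranking the bids: Ren 59800; Beatrix 49700; Sofia 46300; Lena 44700; Sam 30800; Fatima 17900.
Ren wins with the top bid and pays the second-highest, 49700.
Surplus = 59800 − 49700 = 10100.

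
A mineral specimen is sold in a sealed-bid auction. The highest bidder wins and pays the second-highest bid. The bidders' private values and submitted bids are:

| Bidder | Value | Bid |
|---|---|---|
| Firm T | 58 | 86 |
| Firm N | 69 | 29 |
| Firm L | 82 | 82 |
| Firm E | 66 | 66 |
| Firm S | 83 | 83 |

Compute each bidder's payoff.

Ranking the bids: Firm T 86, then Firm S 83, then Firm L 82, then Firm E 66, then Firm N 29.
Firm T has the top bid and wins; the price is the second-highest bid, 83.
Firm T's payoff = 58 − 83 = -25. All other bidders lose, so their payoff is 0.

Payoffs: Firm T -25, Firm N 0, Firm L 0, Firm E 0, Firm S 0.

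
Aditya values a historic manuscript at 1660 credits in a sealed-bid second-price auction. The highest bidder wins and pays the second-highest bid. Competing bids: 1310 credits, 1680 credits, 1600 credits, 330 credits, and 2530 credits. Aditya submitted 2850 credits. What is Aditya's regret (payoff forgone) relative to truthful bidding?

Regret: 870 credits.

The highest competing bid is 2530 credits.
Bidding truthfully at 1660 credits: the top bid is 2530 credits (a rival), so Aditya loses. Payoff = 0 credits.
Bidding 2850 credits: Aditya has the top bid, wins, and pays the second-highest bid 2530 credits. Payoff = 1660 credits − 2530 credits = -870 credits.
Regret = truthful payoff − actual payoff = 0 credits − -870 credits = 870 credits.
Deviating from a truthful bid can only lose payoff in a second-price auction — never gain.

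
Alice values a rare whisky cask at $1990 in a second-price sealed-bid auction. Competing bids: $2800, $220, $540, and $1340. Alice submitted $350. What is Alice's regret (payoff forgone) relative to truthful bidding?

Regret: $0.

The highest competing bid is $2800.
Bidding truthfully at $1990: the top bid is $2800 (a rival), so Alice loses. Payoff = $0.
Bidding $350: the top bid is $2800 (a rival), so Alice loses. Payoff = $0.
Regret = truthful payoff − actual payoff = $0 − $0 = $0.
The bid only affects whether you win, not the price — here both bids land on the same side of the top rival bid, so the deviation is payoff-neutral.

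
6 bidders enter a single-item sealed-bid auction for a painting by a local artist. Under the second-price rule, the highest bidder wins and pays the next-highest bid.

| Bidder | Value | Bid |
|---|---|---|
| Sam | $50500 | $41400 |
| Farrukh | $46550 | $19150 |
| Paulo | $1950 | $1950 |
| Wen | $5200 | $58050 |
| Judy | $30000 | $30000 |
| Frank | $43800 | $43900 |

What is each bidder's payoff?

Bids in descending order: Wen $58050; Frank $43900; Sam $41400; Judy $30000; Farrukh $19150; Paulo $1950.
Wen has the top bid and wins; the price is the second-highest bid, $43900.
Wen's payoff = $5200 − $43900 = -$38700. All other bidders lose, so their payoff is 0.

Sam $0, Farrukh $0, Paulo $0, Wen -$38700, Judy $0, Frank $0.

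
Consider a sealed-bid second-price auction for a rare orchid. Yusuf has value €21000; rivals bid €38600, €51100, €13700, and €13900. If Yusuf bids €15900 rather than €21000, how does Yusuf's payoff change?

€0

The highest competing bid is €51100.
Bidding truthfully at €21000: the top bid is €51100 (a rival), so Yusuf loses. Payoff = €0.
Bidding €15900: the top bid is €51100 (a rival), so Yusuf loses. Payoff = €0.
Change = €0 − €0 = €0.
The bid only affects whether you win, not the price — here both bids land on the same side of the top rival bid, so the deviation is payoff-neutral.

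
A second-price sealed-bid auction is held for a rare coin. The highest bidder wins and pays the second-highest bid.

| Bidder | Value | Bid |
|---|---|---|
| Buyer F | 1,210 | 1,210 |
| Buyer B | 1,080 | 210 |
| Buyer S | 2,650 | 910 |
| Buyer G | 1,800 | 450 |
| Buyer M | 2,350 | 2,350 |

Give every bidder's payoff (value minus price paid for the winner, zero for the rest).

Buyer F 0, Buyer B 0, Buyer S 0, Buyer G 0, Buyer M 1,140.

Sorted high to low: Buyer M 2,350, then Buyer F 1,210, then Buyer S 910, then Buyer G 450, then Buyer B 210.
Buyer M has the top bid and wins; the price is the second-highest bid, 1,210.
Buyer M's payoff = 2,350 − 1,210 = 1,140. All other bidders lose, so their payoff is 0.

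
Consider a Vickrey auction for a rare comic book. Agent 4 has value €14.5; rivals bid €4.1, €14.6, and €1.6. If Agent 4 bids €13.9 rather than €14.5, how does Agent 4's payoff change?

€0.0

The highest competing bid is €14.6.
Bidding truthfully at €14.5: the top bid is €14.6 (a rival), so Agent 4 loses. Payoff = €0.0.
Bidding €13.9: the top bid is €14.6 (a rival), so Agent 4 loses. Payoff = €0.0.
Change = €0.0 − €0.0 = €0.0.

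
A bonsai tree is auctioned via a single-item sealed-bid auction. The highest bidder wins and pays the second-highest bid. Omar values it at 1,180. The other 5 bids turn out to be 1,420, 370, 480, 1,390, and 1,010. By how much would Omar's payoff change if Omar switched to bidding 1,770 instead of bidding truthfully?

The highest competing bid is 1,420.
Bidding truthfully at 1,180: the top bid is 1,420 (a rival), so Omar loses. Payoff = 0.
Bidding 1,770: Omar has the top bid, wins, and pays the second-highest bid 1,420. Payoff = 1,180 − 1,420 = -240.
Change = -240 − 0 = -240.

Change in payoff: -240.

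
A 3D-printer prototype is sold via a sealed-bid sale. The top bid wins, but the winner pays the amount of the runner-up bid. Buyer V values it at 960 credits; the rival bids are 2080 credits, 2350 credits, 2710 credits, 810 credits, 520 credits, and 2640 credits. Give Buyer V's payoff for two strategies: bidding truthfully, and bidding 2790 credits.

The highest competing bid is 2710 credits.
Bidding truthfully at 960 credits: the top bid is 2710 credits (a rival), so Buyer V loses. Payoff = 0 credits.
Bidding 2790 credits: Buyer V has the top bid, wins, and pays the second-highest bid 2710 credits. Payoff = 960 credits − 2710 credits = -1750 credits.
This is the dominant-strategy logic: truthful bidding weakly beats any alternative.

Truthful: 0 credits; alternative: -1750 credits.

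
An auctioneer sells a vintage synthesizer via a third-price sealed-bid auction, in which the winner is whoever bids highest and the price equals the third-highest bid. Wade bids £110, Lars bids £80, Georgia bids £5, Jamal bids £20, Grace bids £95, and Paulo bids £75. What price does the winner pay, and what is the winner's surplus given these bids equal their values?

Price £80; surplus £30.

Ranking the bids: Wade £110 > Grace £95 > Lars £80 > Paulo £75 > Jamal £20 > Georgia £5.
Wade is the highest bidder, so Wade wins.
Under the third-price rule, the price is the third-highest bid: £80.
Surplus = £110 − £80 = £30.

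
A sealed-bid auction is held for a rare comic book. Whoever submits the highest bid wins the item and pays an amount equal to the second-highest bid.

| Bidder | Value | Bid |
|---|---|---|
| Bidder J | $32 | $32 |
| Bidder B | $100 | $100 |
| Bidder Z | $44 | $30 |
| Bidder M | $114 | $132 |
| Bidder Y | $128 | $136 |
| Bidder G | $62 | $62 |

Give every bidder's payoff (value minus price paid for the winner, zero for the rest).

Bidder J $0, Bidder B $0, Bidder Z $0, Bidder M $0, Bidder Y -$4, Bidder G $0.

Ordered from highest: Bidder Y $136 > Bidder M $132 > Bidder B $100 > Bidder G $62 > Bidder J $32 > Bidder Z $30.
Bidder Y has the top bid and wins; the price is the second-highest bid, $132.
Bidder Y's payoff = $128 − $132 = -$4. All other bidders lose, so their payoff is 0.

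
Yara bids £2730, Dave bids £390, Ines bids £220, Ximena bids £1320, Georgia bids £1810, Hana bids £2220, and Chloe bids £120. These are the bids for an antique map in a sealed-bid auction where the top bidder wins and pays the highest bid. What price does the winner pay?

The winner pays £2730.

Ordered from highest: Yara £2730; Hana £2220; Georgia £1810; Ximena £1320; Dave £390; Ines £220; Chloe £120.
Yara is the highest bidder, so Yara wins.
Under the first-price rule, the price is the highest bid: £2730.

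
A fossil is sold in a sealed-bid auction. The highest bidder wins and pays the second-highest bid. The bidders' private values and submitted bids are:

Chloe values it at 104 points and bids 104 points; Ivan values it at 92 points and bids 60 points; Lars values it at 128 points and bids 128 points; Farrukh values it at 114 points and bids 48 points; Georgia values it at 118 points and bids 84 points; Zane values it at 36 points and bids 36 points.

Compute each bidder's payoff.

Chloe 0 points, Ivan 0 points, Lars 24 points, Farrukh 0 points, Georgia 0 points, Zane 0 points.

Bids in descending order: Lars 128 points; Chloe 104 points; Georgia 84 points; Ivan 60 points; Farrukh 48 points; Zane 36 points.
Lars has the top bid and wins; the price is the second-highest bid, 104 points.
Lars's payoff = 128 points − 104 points = 24 points. All other bidders lose, so their payoff is 0.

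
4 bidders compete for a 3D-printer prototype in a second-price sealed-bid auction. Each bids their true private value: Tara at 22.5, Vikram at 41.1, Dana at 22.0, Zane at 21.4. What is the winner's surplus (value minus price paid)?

Ranking the bids: Vikram 41.1; Tara 22.5; Dana 22.0; Zane 21.4.
Vikram wins with the top bid and pays the second-highest, 22.5.
Surplus = 41.1 − 22.5 = 18.6.

Surplus = 18.6.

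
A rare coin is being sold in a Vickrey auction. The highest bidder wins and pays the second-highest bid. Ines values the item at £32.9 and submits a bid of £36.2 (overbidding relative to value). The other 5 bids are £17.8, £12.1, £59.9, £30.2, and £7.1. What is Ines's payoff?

Highest competing bid: £59.9.
Ines's bid £36.2 is not the highest, so Ines loses, pays nothing, and earns zero payoff.

£0.0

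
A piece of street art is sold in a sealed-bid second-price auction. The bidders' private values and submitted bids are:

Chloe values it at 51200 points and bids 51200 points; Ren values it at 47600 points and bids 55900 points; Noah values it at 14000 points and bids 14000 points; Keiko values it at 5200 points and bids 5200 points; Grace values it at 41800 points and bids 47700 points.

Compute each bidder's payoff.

Payoffs: Chloe 0 points, Ren -3600 points, Noah 0 points, Keiko 0 points, Grace 0 points.

Sorted high to low: Ren 55900 points > Chloe 51200 points > Grace 47700 points > Noah 14000 points > Keiko 5200 points.
Ren has the top bid and wins; the price is the second-highest bid, 51200 points.
Ren's payoff = 47600 points − 51200 points = -3600 points. All other bidders lose, so their payoff is 0.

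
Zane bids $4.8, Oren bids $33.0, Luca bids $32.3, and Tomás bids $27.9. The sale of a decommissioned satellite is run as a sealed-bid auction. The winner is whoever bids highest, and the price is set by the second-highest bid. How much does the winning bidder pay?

Bids in descending order: Oren $33.0, then Luca $32.3, then Tomás $27.9, then Zane $4.8.
Oren has the highest bid, so Oren wins.
The second-highest bid is $32.3, so that is what Oren pays.

$32.3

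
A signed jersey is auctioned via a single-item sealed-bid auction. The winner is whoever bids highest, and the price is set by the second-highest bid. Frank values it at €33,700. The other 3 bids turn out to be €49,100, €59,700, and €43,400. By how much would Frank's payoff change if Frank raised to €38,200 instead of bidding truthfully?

€0

The highest competing bid is €59,700.
Bidding truthfully at €33,700: the top bid is €59,700 (a rival), so Frank loses. Payoff = €0.
Bidding €38,200: the top bid is €59,700 (a rival), so Frank loses. Payoff = €0.
Change = €0 − €0 = €0.
The bid only affects whether you win, not the price — here both bids land on the same side of the top rival bid, so the deviation is payoff-neutral.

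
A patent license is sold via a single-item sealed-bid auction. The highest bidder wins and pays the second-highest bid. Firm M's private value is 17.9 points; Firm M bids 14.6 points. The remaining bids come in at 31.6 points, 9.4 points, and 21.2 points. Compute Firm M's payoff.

Highest competing bid: 31.6 points.
Firm M's bid 14.6 points is not the highest, so Firm M loses, pays nothing, and earns zero payoff.

Firm M's payoff: 0.0 points.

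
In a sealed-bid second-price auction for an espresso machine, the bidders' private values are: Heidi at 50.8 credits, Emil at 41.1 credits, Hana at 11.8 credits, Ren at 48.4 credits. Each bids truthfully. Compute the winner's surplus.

2.4 credits

Ordered from highest: Heidi 50.8 credits > Ren 48.4 credits > Emil 41.1 credits > Hana 11.8 credits.
Heidi wins with the top bid and pays the second-highest, 48.4 credits.
Surplus = 50.8 credits − 48.4 credits = 2.4 credits.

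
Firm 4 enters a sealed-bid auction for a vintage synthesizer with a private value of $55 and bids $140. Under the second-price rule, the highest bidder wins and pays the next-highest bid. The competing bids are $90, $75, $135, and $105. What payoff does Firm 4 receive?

-$80

Highest competing bid: $135.
Firm 4's bid $140 is the highest overall, so Firm 4 wins and pays the second-highest bid, $135.
Payoff = value − price = $55 − $135 = -$80.
Overbidding won the item at a price above value — truthful bidding would have avoided this loss.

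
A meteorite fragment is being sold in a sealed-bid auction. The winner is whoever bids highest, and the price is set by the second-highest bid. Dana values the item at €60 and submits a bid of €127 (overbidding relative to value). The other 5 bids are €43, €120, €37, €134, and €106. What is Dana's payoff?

Dana's payoff: €0.

Highest competing bid: €134.
Dana's bid €127 is not the highest, so Dana loses, pays nothing, and earns zero payoff.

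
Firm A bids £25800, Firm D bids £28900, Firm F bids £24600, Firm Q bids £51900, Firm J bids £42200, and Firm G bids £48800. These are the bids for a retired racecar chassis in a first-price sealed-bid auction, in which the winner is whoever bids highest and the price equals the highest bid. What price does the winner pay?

Bids in descending order: Firm Q £51900; Firm G £48800; Firm J £42200; Firm D £28900; Firm A £25800; Firm F £24600.
Firm Q is the highest bidder, so Firm Q wins.
Under the first-price rule, the price is the highest bid: £51900.

Price paid: £51900.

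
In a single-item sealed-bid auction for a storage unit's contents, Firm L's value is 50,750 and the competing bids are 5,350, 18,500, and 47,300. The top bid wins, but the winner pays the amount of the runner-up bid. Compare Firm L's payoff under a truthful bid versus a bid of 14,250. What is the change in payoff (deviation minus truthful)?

The highest competing bid is 47,300.
Bidding truthfully at 50,750: Firm L has the top bid, wins, and pays the second-highest bid 47,300. Payoff = 50,750 − 47,300 = 3,450.
Bidding 14,250: the top bid is 47,300 (a rival), so Firm L loses. Payoff = 0.
Change = 0 − 3,450 = -3,450.

Change in payoff: -3,450.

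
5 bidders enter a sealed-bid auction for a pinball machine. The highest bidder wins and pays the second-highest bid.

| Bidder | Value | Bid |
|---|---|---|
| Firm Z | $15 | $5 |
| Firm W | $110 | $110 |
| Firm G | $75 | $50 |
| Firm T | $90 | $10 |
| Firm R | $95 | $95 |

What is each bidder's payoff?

Ordered from highest: Firm W $110 > Firm R $95 > Firm G $50 > Firm T $10 > Firm Z $5.
Firm W has the top bid and wins; the price is the second-highest bid, $95.
Firm W's payoff = $110 − $95 = $15. All other bidders lose, so their payoff is 0.

Firm Z $0, Firm W $15, Firm G $0, Firm T $0, Firm R $0.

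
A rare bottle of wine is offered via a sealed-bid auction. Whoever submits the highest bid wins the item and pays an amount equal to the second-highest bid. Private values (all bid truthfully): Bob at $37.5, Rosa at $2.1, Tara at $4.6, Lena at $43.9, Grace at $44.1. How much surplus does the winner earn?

Surplus = $0.2.

Bids in descending order: Grace $44.1, then Lena $43.9, then Bob $37.5, then Tara $4.6, then Rosa $2.1.
Grace wins with the top bid and pays the second-highest, $43.9.
Surplus = $44.1 − $43.9 = $0.2.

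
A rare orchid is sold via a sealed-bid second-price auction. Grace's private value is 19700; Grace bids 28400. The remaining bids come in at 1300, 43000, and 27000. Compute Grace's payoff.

Payoff = 0.

Highest competing bid: 43000.
Grace's bid 28400 is not the highest, so Grace loses, pays nothing, and earns zero payoff.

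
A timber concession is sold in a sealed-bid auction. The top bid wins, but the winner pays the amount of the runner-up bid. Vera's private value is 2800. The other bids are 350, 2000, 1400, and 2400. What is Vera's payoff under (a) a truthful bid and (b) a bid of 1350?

The highest competing bid is 2400.
Bidding truthfully at 2800: Vera has the top bid, wins, and pays the second-highest bid 2400. Payoff = 2800 − 2400 = 400.
Bidding 1350: the top bid is 2400 (a rival), so Vera loses. Payoff = 0.
This is the dominant-strategy logic: truthful bidding weakly beats any alternative.

Truthful: 400; alternative: 0.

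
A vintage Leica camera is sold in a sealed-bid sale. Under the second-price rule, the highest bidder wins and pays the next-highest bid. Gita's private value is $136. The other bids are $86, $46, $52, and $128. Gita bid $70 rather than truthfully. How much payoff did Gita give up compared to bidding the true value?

The highest competing bid is $128.
Bidding truthfully at $136: Gita has the top bid, wins, and pays the second-highest bid $128. Payoff = $136 − $128 = $8.
Bidding $70: the top bid is $128 (a rival), so Gita loses. Payoff = $0.
Regret = truthful payoff − actual payoff = $8 − $0 = $8.

Payoff forgone: $8.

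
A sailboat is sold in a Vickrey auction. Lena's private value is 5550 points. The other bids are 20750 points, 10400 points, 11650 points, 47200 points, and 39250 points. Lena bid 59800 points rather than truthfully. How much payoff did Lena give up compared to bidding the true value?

The highest competing bid is 47200 points.
Bidding truthfully at 5550 points: the top bid is 47200 points (a rival), so Lena loses. Payoff = 0 points.
Bidding 59800 points: Lena has the top bid, wins, and pays the second-highest bid 47200 points. Payoff = 5550 points − 47200 points = -41650 points.
Regret = truthful payoff − actual payoff = 0 points − -41650 points = 41650 points.

41650 points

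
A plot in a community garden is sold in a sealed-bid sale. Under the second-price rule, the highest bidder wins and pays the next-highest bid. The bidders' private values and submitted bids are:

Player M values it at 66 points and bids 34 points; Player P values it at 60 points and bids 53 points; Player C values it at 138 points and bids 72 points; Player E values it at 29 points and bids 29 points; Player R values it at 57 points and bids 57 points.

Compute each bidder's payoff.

Sorted high to low: Player C 72 points > Player R 57 points > Player P 53 points > Player M 34 points > Player E 29 points.
Player C has the top bid and wins; the price is the second-highest bid, 57 points.
Player C's payoff = 138 points − 57 points = 81 points. All other bidders lose, so their payoff is 0.

Player M 0 points, Player P 0 points, Player C 81 points, Player E 0 points, Player R 0 points.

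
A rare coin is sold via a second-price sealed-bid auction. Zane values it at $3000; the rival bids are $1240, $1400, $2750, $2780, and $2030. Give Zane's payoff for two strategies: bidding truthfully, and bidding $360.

The highest competing bid is $2780.
Bidding truthfully at $3000: Zane has the top bid, wins, and pays the second-highest bid $2780. Payoff = $3000 − $2780 = $220.
Bidding $360: the top bid is $2780 (a rival), so Zane loses. Payoff = $0.

Truthful: $220; alternative: $0.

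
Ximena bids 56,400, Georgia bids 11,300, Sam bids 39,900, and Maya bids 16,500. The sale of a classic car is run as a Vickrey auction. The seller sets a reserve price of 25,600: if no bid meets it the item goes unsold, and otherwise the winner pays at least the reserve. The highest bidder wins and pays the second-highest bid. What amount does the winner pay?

Price paid: 39,900.

Sorted high to low: Ximena 56,400 > Sam 39,900 > Maya 16,500 > Georgia 11,300.
Ximena has the highest bid, so Ximena wins.
The second-highest bid is 39,900, which exceeds the reserve, so that sets the price.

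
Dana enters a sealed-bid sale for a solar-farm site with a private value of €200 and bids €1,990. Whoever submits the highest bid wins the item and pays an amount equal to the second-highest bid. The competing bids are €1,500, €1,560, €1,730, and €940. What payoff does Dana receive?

Highest competing bid: €1,730.
Dana's bid €1,990 is the highest overall, so Dana wins and pays the second-highest bid, €1,730.
Payoff = value − price = €200 − €1,730 = -€1,530.

-€1,530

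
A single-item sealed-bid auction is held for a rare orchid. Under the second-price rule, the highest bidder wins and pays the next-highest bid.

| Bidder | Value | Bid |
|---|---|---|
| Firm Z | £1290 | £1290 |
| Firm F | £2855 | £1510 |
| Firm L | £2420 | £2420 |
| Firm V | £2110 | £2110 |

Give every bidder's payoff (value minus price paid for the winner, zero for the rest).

Ordered from highest: Firm L £2420; Firm V £2110; Firm F £1510; Firm Z £1290.
Firm L has the top bid and wins; the price is the second-highest bid, £2110.
Firm L's payoff = £2420 − £2110 = £310. All other bidders lose, so their payoff is 0.

Payoffs: Firm Z £0, Firm F £0, Firm L £310, Firm V £0.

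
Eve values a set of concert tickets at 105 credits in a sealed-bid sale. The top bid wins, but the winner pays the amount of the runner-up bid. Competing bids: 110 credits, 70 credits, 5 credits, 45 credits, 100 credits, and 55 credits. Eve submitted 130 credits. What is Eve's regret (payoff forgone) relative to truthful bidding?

The highest competing bid is 110 credits.
Bidding truthfully at 105 credits: the top bid is 110 credits (a rival), so Eve loses. Payoff = 0 credits.
Bidding 130 credits: Eve has the top bid, wins, and pays the second-highest bid 110 credits. Payoff = 105 credits − 110 credits = -5 credits.
Regret = truthful payoff − actual payoff = 0 credits − -5 credits = 5 credits.
Deviating from a truthful bid can only lose payoff in a second-price auction — never gain.

Regret: 5 credits.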